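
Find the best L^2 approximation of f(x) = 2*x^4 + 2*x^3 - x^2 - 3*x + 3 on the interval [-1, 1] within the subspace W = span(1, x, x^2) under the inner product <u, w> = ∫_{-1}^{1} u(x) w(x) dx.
g(x) = 5*x^2/7 - 9*x/5 + 99/35

The best approximation g ∈ W is the orthogonal projection of f onto W. Writing g = a_0 + a_1 x + a_2 x^2, the coefficients solve the normal equations G · a = b where
  G_{ij} = <φ_i, φ_j> and b_i = <f, φ_i>, with φ_0 = 1, φ_1 = x, φ_2 = x^2.
G =
  [2, 0, 2/3]
  [0, 2/3, 0]
  [2/3, 0, 2/5],
b = (92/15, -6/5, 76/35).
Solving gives a_0 = 99/35, a_1 = -9/5, a_2 = 5/7, so
  g(x) = 5*x^2/7 - 9*x/5 + 99/35.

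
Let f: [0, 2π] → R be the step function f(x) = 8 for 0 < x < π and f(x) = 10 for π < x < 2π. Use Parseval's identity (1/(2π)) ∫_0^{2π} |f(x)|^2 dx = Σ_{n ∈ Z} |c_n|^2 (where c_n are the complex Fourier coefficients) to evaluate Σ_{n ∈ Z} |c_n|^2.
Σ |c_n|^2 = 82

Parseval equates the L^2 energy of f (normalised by 1/(2π)) with the ℓ^2 sum of its Fourier coefficients: (1/(2π)) ∫_0^{2π} |f|^2 = Σ |c_n|^2.
Compute the left side: (1/(2π)) [∫_0^π 8^2 dx + ∫_π^{2π} 10^2 dx] = (1/(2π)) · (64π + 100π) = (64 + 100)/2 = 82.
So Σ_{n ∈ Z} |c_n|^2 = 82.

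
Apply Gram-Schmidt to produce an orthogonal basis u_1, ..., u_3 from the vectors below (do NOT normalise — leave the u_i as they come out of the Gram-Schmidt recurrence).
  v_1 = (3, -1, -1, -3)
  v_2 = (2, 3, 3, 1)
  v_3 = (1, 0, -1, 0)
Orthogonal basis:
  u_1 = (3, -1, -1, -3)
  u_2 = (49/20, 57/20, 57/20, 11/20)
  u_3 = (200/451, 113/451, -338/451, 25/41)

Apply the Gram-Schmidt recurrence
  u_1 = v_1
  u_i = v_i − Σ_{j<i} ((v_i · u_j) / (u_j · u_j)) · u_j.

Step by step this gives:
  u_1 = (3, -1, -1, -3)
  u_2 = (49/20, 57/20, 57/20, 11/20)
  u_3 = (200/451, 113/451, -338/451, 25/41)

Orthogonality check:
  u_2 · u_1 = 0 (should be 0)
  u_3 · u_1 = 0 (should be 0)
  u_3 · u_2 = 0 (should be 0)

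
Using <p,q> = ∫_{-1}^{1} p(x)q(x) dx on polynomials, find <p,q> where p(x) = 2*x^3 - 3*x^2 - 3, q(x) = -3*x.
<p,q> = -12/5

Expand the product: p(x)·q(x) = -6*x^4 + 9*x^3 + 9*x.
∫_{-1}^{1} of each monomial x^k gives [2/(k+1) if k even, 0 if k odd]. Integrating term-by-term (or equivalently evaluating the antiderivative F(x) = -6*x^5/5 + 9*x^4/4 + 9*x^2/2 at the endpoints):
  F(1) − F(−1) = 111/20 − (159/20) = -12/5.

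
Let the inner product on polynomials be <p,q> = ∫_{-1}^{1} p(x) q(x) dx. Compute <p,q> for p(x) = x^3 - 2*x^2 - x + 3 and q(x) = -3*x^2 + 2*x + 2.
<p,q> = 26/5

Expand the product: p(x)·q(x) = -3*x^5 + 8*x^4 + x^3 - 15*x^2 + 4*x + 6.
∫_{-1}^{1} of each monomial x^k gives [2/(k+1) if k even, 0 if k odd]. Integrating term-by-term (or equivalently evaluating the antiderivative F(x) = -x^6/2 + 8*x^5/5 + x^4/4 - 5*x^3 + 2*x^2 + 6*x at the endpoints):
  F(1) − F(−1) = 87/20 − (-17/20) = 26/5.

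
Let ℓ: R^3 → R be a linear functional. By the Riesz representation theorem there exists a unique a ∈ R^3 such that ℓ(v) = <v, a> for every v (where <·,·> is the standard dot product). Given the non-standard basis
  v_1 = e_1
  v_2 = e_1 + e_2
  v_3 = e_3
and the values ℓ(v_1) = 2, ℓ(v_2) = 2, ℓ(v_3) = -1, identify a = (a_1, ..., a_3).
a = (2, 0, -1)

Write a = (a_1, ..., a_3) in the standard basis. For each basis vector v_i, ℓ(v_i) = <v_i, a> is a linear equation in the a_j's. Collect the n equations into a matrix system V a = ℓ, where row i of V is v_i (expressed in the standard basis). Since V is invertible (lower-triangular with 1s on the diagonal, up to permutation), solve by back-substitution:
  V =
[[1, 0, 0],
 [1, 1, 0],
 [0, 0, 1]]
  V a = (2, 2, -1)
Solving gives a = (2, 0, -1).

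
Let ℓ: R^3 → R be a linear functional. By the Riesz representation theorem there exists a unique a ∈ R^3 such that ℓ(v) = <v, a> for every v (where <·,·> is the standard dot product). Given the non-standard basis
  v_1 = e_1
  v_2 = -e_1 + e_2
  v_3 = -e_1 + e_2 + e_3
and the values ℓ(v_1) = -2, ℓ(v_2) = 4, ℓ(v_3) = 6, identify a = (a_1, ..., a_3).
a = (-2, 2, 2)

Write a = (a_1, ..., a_3) in the standard basis. For each basis vector v_i, ℓ(v_i) = <v_i, a> is a linear equation in the a_j's. Collect the n equations into a matrix system V a = ℓ, where row i of V is v_i (expressed in the standard basis). Since V is invertible (lower-triangular with 1s on the diagonal, up to permutation), solve by back-substitution:
  V =
[[1, 0, 0],
 [-1, 1, 0],
 [-1, 1, 1]]
  V a = (-2, 4, 6)
Solving gives a = (-2, 2, 2).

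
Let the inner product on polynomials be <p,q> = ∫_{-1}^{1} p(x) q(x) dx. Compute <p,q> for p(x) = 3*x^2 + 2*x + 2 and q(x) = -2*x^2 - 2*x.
<p,q> = -116/15

Expand the product: p(x)·q(x) = -6*x^4 - 10*x^3 - 8*x^2 - 4*x.
∫_{-1}^{1} of each monomial x^k gives [2/(k+1) if k even, 0 if k odd]. Integrating term-by-term (or equivalently evaluating the antiderivative F(x) = -6*x^5/5 - 5*x^4/2 - 8*x^3/3 - 2*x^2 at the endpoints):
  F(1) − F(−1) = -251/30 − (-19/30) = -116/15.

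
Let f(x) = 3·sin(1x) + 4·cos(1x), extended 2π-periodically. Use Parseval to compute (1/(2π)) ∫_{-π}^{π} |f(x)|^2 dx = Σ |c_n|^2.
Σ |c_n|^2 = 25/2

Expand |f|^2 and use orthogonality of {sin(nx), cos(mx)} on [-π, π]:
  ∫_{-π}^{π} sin(nx)^2 dx = π, ∫ cos(mx)^2 dx = π, and cross terms integrate to 0.
So ∫_{-π}^{π} f(x)^2 dx = 3^2 · π + 4^2 · π = (9 + 16)π.
Divide by 2π: (9 + 16)/2 = 25/2.
By Parseval, this equals Σ |c_n|^2.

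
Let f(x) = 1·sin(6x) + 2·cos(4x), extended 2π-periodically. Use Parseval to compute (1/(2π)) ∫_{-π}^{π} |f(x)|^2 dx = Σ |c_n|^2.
Σ |c_n|^2 = 5/2

Expand |f|^2 and use orthogonality of {sin(nx), cos(mx)} on [-π, π]:
  ∫_{-π}^{π} sin(nx)^2 dx = π, ∫ cos(mx)^2 dx = π, and cross terms integrate to 0.
So ∫_{-π}^{π} f(x)^2 dx = 1^2 · π + 2^2 · π = (1 + 4)π.
Divide by 2π: (1 + 4)/2 = 5/2.
By Parseval, this equals Σ |c_n|^2.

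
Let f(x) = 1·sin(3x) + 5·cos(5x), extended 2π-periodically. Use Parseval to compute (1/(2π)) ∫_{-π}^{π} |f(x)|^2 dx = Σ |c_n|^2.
Σ |c_n|^2 = 13

Expand |f|^2 and use orthogonality of {sin(nx), cos(mx)} on [-π, π]:
  ∫_{-π}^{π} sin(nx)^2 dx = π, ∫ cos(mx)^2 dx = π, and cross terms integrate to 0.
So ∫_{-π}^{π} f(x)^2 dx = 1^2 · π + 5^2 · π = (1 + 25)π.
Divide by 2π: (1 + 25)/2 = 13.
By Parseval, this equals Σ |c_n|^2.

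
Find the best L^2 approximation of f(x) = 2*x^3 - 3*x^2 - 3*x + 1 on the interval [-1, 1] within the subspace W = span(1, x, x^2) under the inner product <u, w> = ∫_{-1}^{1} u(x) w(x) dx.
g(x) = -3*x^2 - 9*x/5 + 1

The best approximation g ∈ W is the orthogonal projection of f onto W. Writing g = a_0 + a_1 x + a_2 x^2, the coefficients solve the normal equations G · a = b where
  G_{ij} = <φ_i, φ_j> and b_i = <f, φ_i>, with φ_0 = 1, φ_1 = x, φ_2 = x^2.
G =
  [2, 0, 2/3]
  [0, 2/3, 0]
  [2/3, 0, 2/5],
b = (0, -6/5, -8/15).
Solving gives a_0 = 1, a_1 = -9/5, a_2 = -3, so
  g(x) = -3*x^2 - 9*x/5 + 1.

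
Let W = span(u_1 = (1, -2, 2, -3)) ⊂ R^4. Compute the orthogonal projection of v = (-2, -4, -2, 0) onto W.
proj_W(v) = (1/9, -2/9, 2/9, -1/3)

Set up U = [u_1 | ... | u_1] ∈ R^(4×1). The projector onto W = col(U) is P = U (U^T U)^(-1) U^T.
Compute U^T U =
  [18],
and U^T v = (2).
Solve U^T U · c = U^T v for the coefficients: c = (1/9). The projection is proj_W(v) = U c.
Check: (v - proj_W(v)) · u_1 = 0  (should be 0).
Result: proj_W(v) = (1/9, -2/9, 2/9, -1/3).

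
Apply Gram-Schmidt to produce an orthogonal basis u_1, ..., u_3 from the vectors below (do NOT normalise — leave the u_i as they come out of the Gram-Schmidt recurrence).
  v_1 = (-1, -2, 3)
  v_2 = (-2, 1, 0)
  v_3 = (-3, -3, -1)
Orthogonal basis:
  u_1 = (-1, -2, 3)
  u_2 = (-2, 1, 0)
  u_3 = (-48/35, -96/35, -16/7)

Apply the Gram-Schmidt recurrence
  u_1 = v_1
  u_i = v_i − Σ_{j<i} ((v_i · u_j) / (u_j · u_j)) · u_j.

Step by step this gives:
  u_1 = (-1, -2, 3)
  u_2 = (-2, 1, 0)
  u_3 = (-48/35, -96/35, -16/7)

Orthogonality check:
  u_2 · u_1 = 0 (should be 0)
  u_3 · u_1 = 0 (should be 0)
  u_3 · u_2 = 0 (should be 0)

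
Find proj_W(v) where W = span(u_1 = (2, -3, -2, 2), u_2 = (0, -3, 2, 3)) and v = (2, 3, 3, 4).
proj_W(v) = (-30/31, -171/341, 774/341, 336/341)

Set up U = [u_1 | ... | u_2] ∈ R^(4×2). The projector onto W = col(U) is P = U (U^T U)^(-1) U^T.
Compute U^T U =
  [21, 11]
  [11, 22],
and U^T v = (-3, 9).
Solve U^T U · c = U^T v for the coefficients: c = (-15/31, 222/341). The projection is proj_W(v) = U c.
Check: (v - proj_W(v)) · u_1 = 0  (should be 0).
Check: (v - proj_W(v)) · u_2 = 0  (should be 0).
Result: proj_W(v) = (-30/31, -171/341, 774/341, 336/341).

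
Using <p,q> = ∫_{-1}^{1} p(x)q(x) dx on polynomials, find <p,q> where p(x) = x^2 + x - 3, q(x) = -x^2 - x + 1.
<p,q> = -22/5

Expand the product: p(x)·q(x) = -x^4 - 2*x^3 + 3*x^2 + 4*x - 3.
∫_{-1}^{1} of each monomial x^k gives [2/(k+1) if k even, 0 if k odd]. Integrating term-by-term (or equivalently evaluating the antiderivative F(x) = -x^5/5 - x^4/2 + x^3 + 2*x^2 - 3*x at the endpoints):
  F(1) − F(−1) = -7/10 − (37/10) = -22/5.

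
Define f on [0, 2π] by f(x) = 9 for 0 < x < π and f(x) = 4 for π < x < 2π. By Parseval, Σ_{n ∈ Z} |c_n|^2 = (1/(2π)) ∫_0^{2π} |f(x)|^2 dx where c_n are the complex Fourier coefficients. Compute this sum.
Σ |c_n|^2 = 97/2

Parseval equates the L^2 energy of f (normalised by 1/(2π)) with the ℓ^2 sum of its Fourier coefficients: (1/(2π)) ∫_0^{2π} |f|^2 = Σ |c_n|^2.
Compute the left side: (1/(2π)) [∫_0^π 9^2 dx + ∫_π^{2π} 4^2 dx] = (1/(2π)) · (81π + 16π) = (81 + 16)/2 = 97/2.
So Σ_{n ∈ Z} |c_n|^2 = 97/2.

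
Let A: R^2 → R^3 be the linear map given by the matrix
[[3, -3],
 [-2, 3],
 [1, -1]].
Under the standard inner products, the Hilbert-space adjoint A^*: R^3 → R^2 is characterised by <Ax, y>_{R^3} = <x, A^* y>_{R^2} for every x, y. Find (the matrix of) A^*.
A^* = A^T =
[[3, -2, 1],
 [-3, 3, -1]]

For real matrices with standard dot products, the defining identity <Ax, y> = <x, A^* y> gives (Ax)^T y = x^T (A^*) y, i.e. x^T A^T y = x^T (A^*) y. Since this holds for all x, y, we must have A^* = A^T. Therefore
A^* =
[[3, -2, 1],
 [-3, 3, -1]].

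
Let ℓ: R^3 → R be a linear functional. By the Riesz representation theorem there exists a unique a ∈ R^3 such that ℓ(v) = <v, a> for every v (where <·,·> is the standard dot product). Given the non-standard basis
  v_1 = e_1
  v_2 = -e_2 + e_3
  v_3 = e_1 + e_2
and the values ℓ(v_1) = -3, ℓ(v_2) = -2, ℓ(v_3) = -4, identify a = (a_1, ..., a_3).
a = (-3, -1, -3)

Write a = (a_1, ..., a_3) in the standard basis. For each basis vector v_i, ℓ(v_i) = <v_i, a> is a linear equation in the a_j's. Collect the n equations into a matrix system V a = ℓ, where row i of V is v_i (expressed in the standard basis). Since V is invertible (lower-triangular with 1s on the diagonal, up to permutation), solve by back-substitution:
  V =
[[1, 0, 0],
 [0, -1, 1],
 [1, 1, 0]]
  V a = (-3, -2, -4)
Solving gives a = (-3, -1, -3).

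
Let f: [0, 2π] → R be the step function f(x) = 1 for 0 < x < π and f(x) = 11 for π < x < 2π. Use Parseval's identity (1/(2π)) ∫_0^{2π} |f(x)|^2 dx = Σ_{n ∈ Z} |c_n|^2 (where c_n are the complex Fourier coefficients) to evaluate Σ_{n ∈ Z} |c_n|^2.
Σ |c_n|^2 = 61

Parseval equates the L^2 energy of f (normalised by 1/(2π)) with the ℓ^2 sum of its Fourier coefficients: (1/(2π)) ∫_0^{2π} |f|^2 = Σ |c_n|^2.
Compute the left side: (1/(2π)) [∫_0^π 1^2 dx + ∫_π^{2π} 11^2 dx] = (1/(2π)) · (1π + 121π) = (1 + 121)/2 = 61.
So Σ_{n ∈ Z} |c_n|^2 = 61.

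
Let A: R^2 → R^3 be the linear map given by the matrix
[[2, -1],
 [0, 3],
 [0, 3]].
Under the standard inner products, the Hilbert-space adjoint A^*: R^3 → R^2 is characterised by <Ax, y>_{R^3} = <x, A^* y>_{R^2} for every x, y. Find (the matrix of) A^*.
A^* = A^T =
[[2, 0, 0],
 [-1, 3, 3]]

For real matrices with standard dot products, the defining identity <Ax, y> = <x, A^* y> gives (Ax)^T y = x^T (A^*) y, i.e. x^T A^T y = x^T (A^*) y. Since this holds for all x, y, we must have A^* = A^T. Therefore
A^* =
[[2, 0, 0],
 [-1, 3, 3]].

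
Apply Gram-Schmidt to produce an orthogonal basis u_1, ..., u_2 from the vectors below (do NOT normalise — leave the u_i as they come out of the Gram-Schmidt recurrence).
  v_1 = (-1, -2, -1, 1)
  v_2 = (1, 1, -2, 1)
Orthogonal basis:
  u_1 = (-1, -2, -1, 1)
  u_2 = (1, 1, -2, 1)

Apply the Gram-Schmidt recurrence
  u_1 = v_1
  u_i = v_i − Σ_{j<i} ((v_i · u_j) / (u_j · u_j)) · u_j.

Step by step this gives:
  u_1 = (-1, -2, -1, 1)
  u_2 = (1, 1, -2, 1)

Orthogonality check:
  u_2 · u_1 = 0 (should be 0)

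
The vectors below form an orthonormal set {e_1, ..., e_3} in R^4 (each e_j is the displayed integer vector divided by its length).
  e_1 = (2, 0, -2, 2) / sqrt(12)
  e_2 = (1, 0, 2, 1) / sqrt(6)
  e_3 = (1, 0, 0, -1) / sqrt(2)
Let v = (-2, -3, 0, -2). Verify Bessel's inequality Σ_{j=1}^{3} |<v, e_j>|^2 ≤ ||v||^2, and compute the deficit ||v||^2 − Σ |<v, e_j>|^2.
Σ |<v, e_j>|^2 = 8; ||v||^2 = 17; deficit = 9

Write each e_j = u_j / sqrt(<u_j, u_j>) where u_j is the displayed integer vector. Then <v, e_j> = <v, u_j> / sqrt(<u_j, u_j>), so |<v, e_j>|^2 = <v, u_j>^2 / <u_j, u_j>.
Coefficients: <v, e_1> = -8/sqrt(12), <v, e_2> = -4/sqrt(6), <v, e_3> = 0/sqrt(2).
Square and sum: Σ |<v, e_j>|^2 = 8.
Compute ||v||^2 = v·v = 17.
Deficit = 17 − 8 = 9 ≥ 0, confirming Bessel's inequality. (The deficit equals ||v − Σ <v,e_j> e_j||^2, the squared distance from v to span{e_j}.)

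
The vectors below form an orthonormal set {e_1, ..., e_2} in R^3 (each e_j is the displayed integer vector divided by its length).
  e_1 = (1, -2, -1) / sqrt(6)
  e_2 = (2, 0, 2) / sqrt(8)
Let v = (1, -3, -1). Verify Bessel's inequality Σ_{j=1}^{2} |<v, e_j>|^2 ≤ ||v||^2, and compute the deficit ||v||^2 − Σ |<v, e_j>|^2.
Σ |<v, e_j>|^2 = 32/3; ||v||^2 = 11; deficit = 1/3

Write each e_j = u_j / sqrt(<u_j, u_j>) where u_j is the displayed integer vector. Then <v, e_j> = <v, u_j> / sqrt(<u_j, u_j>), so |<v, e_j>|^2 = <v, u_j>^2 / <u_j, u_j>.
Coefficients: <v, e_1> = 8/sqrt(6), <v, e_2> = 0/sqrt(8).
Square and sum: Σ |<v, e_j>|^2 = 32/3.
Compute ||v||^2 = v·v = 11.
Deficit = 11 − 32/3 = 1/3 ≥ 0, confirming Bessel's inequality. (The deficit equals ||v − Σ <v,e_j> e_j||^2, the squared distance from v to span{e_j}.)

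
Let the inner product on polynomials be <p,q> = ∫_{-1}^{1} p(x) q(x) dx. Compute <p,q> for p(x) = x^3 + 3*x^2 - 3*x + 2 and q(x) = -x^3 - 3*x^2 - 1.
<p,q> = -444/35

Expand the product: p(x)·q(x) = -x^6 - 6*x^5 - 6*x^4 + 6*x^3 - 9*x^2 + 3*x - 2.
∫_{-1}^{1} of each monomial x^k gives [2/(k+1) if k even, 0 if k odd]. Integrating term-by-term (or equivalently evaluating the antiderivative F(x) = -x^7/7 - x^6 - 6*x^5/5 + 3*x^4/2 - 3*x^3 + 3*x^2/2 - 2*x at the endpoints):
  F(1) − F(−1) = -152/35 − (292/35) = -444/35.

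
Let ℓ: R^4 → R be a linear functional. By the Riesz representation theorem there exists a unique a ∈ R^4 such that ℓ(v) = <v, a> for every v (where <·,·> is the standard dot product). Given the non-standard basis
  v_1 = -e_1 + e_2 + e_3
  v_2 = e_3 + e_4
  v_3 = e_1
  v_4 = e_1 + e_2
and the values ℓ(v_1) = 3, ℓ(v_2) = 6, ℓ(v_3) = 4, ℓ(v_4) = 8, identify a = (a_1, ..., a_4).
a = (4, 4, 3, 3)

Write a = (a_1, ..., a_4) in the standard basis. For each basis vector v_i, ℓ(v_i) = <v_i, a> is a linear equation in the a_j's. Collect the n equations into a matrix system V a = ℓ, where row i of V is v_i (expressed in the standard basis). Since V is invertible (lower-triangular with 1s on the diagonal, up to permutation), solve by back-substitution:
  V =
[[-1, 1, 1, 0],
 [0, 0, 1, 1],
 [1, 0, 0, 0],
 [1, 1, 0, 0]]
  V a = (3, 6, 4, 8)
Solving gives a = (4, 4, 3, 3).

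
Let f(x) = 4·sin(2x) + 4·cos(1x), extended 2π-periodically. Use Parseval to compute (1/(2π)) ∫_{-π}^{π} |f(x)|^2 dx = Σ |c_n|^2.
Σ |c_n|^2 = 16

Expand |f|^2 and use orthogonality of {sin(nx), cos(mx)} on [-π, π]:
  ∫_{-π}^{π} sin(nx)^2 dx = π, ∫ cos(mx)^2 dx = π, and cross terms integrate to 0.
So ∫_{-π}^{π} f(x)^2 dx = 4^2 · π + 4^2 · π = (16 + 16)π.
Divide by 2π: (16 + 16)/2 = 16.
By Parseval, this equals Σ |c_n|^2.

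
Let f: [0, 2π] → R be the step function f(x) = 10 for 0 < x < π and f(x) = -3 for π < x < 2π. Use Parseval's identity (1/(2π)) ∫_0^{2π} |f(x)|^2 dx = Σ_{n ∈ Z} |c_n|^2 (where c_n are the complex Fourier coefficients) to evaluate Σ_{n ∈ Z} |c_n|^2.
Σ |c_n|^2 = 109/2

Parseval equates the L^2 energy of f (normalised by 1/(2π)) with the ℓ^2 sum of its Fourier coefficients: (1/(2π)) ∫_0^{2π} |f|^2 = Σ |c_n|^2.
Compute the left side: (1/(2π)) [∫_0^π 10^2 dx + ∫_π^{2π} (-3)^2 dx] = (1/(2π)) · (100π + 9π) = (100 + 9)/2 = 109/2.
So Σ_{n ∈ Z} |c_n|^2 = 109/2.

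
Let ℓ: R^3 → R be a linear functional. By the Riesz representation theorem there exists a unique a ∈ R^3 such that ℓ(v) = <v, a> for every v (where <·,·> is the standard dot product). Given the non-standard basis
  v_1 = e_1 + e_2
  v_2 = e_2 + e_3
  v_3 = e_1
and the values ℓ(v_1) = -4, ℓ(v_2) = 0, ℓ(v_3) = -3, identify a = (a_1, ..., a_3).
a = (-3, -1, 1)

Write a = (a_1, ..., a_3) in the standard basis. For each basis vector v_i, ℓ(v_i) = <v_i, a> is a linear equation in the a_j's. Collect the n equations into a matrix system V a = ℓ, where row i of V is v_i (expressed in the standard basis). Since V is invertible (lower-triangular with 1s on the diagonal, up to permutation), solve by back-substitution:
  V =
[[1, 1, 0],
 [0, 1, 1],
 [1, 0, 0]]
  V a = (-4, 0, -3)
Solving gives a = (-3, -1, 1).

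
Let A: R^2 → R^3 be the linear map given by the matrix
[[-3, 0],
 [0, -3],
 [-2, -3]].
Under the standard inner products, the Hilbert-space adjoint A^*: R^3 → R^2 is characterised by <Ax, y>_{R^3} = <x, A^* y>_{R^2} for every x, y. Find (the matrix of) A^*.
A^* = A^T =
[[-3, 0, -2],
 [0, -3, -3]]

For real matrices with standard dot products, the defining identity <Ax, y> = <x, A^* y> gives (Ax)^T y = x^T (A^*) y, i.e. x^T A^T y = x^T (A^*) y. Since this holds for all x, y, we must have A^* = A^T. Therefore
A^* =
[[-3, 0, -2],
 [0, -3, -3]].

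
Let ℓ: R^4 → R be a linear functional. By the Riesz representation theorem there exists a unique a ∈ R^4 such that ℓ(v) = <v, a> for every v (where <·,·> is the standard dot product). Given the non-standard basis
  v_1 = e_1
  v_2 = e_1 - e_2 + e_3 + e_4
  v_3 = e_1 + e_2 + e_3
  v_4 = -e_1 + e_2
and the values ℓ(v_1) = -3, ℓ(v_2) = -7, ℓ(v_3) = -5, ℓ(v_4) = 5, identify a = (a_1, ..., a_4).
a = (-3, 2, -4, 2)

Write a = (a_1, ..., a_4) in the standard basis. For each basis vector v_i, ℓ(v_i) = <v_i, a> is a linear equation in the a_j's. Collect the n equations into a matrix system V a = ℓ, where row i of V is v_i (expressed in the standard basis). Since V is invertible (lower-triangular with 1s on the diagonal, up to permutation), solve by back-substitution:
  V =
[[1, 0, 0, 0],
 [1, -1, 1, 1],
 [1, 1, 1, 0],
 [-1, 1, 0, 0]]
  V a = (-3, -7, -5, 5)
Solving gives a = (-3, 2, -4, 2).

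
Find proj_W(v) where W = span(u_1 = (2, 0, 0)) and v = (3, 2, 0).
proj_W(v) = (3, 0, 0)

Set up U = [u_1 | ... | u_1] ∈ R^(3×1). The projector onto W = col(U) is P = U (U^T U)^(-1) U^T.
Compute U^T U =
  [4],
and U^T v = (6).
Solve U^T U · c = U^T v for the coefficients: c = (3/2). The projection is proj_W(v) = U c.
Check: (v - proj_W(v)) · u_1 = 0  (should be 0).
Result: proj_W(v) = (3, 0, 0).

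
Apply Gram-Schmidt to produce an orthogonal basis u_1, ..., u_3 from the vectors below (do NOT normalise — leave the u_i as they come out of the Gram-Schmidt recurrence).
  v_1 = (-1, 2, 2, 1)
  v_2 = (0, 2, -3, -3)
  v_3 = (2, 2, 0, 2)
Orthogonal basis:
  u_1 = (-1, 2, 2, 1)
  u_2 = (-1/2, 3, -2, -5/2)
  u_3 = (12/5, 6/5, -4/5, 8/5)

Apply the Gram-Schmidt recurrence
  u_1 = v_1
  u_i = v_i − Σ_{j<i} ((v_i · u_j) / (u_j · u_j)) · u_j.

Step by step this gives:
  u_1 = (-1, 2, 2, 1)
  u_2 = (-1/2, 3, -2, -5/2)
  u_3 = (12/5, 6/5, -4/5, 8/5)

Orthogonality check:
  u_2 · u_1 = 0 (should be 0)
  u_3 · u_1 = 0 (should be 0)
  u_3 · u_2 = 0 (should be 0)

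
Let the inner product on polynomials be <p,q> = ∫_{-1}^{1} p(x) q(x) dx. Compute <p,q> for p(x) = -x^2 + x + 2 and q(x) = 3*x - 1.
<p,q> = -4/3

Expand the product: p(x)·q(x) = -3*x^3 + 4*x^2 + 5*x - 2.
∫_{-1}^{1} of each monomial x^k gives [2/(k+1) if k even, 0 if k odd]. Integrating term-by-term (or equivalently evaluating the antiderivative F(x) = -3*x^4/4 + 4*x^3/3 + 5*x^2/2 - 2*x at the endpoints):
  F(1) − F(−1) = 13/12 − (29/12) = -4/3.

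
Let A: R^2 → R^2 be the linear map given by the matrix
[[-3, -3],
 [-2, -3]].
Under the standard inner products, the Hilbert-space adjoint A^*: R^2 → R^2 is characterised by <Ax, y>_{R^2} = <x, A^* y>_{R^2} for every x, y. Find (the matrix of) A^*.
A^* = A^T =
[[-3, -2],
 [-3, -3]]

For real matrices with standard dot products, the defining identity <Ax, y> = <x, A^* y> gives (Ax)^T y = x^T (A^*) y, i.e. x^T A^T y = x^T (A^*) y. Since this holds for all x, y, we must have A^* = A^T. Therefore
A^* =
[[-3, -2],
 [-3, -3]].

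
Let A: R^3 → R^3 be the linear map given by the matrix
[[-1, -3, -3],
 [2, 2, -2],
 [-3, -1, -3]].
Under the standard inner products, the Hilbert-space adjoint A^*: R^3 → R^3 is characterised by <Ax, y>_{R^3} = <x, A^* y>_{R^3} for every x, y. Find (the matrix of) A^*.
A^* = A^T =
[[-1, 2, -3],
 [-3, 2, -1],
 [-3, -2, -3]]

For real matrices with standard dot products, the defining identity <Ax, y> = <x, A^* y> gives (Ax)^T y = x^T (A^*) y, i.e. x^T A^T y = x^T (A^*) y. Since this holds for all x, y, we must have A^* = A^T. Therefore
A^* =
[[-1, 2, -3],
 [-3, 2, -1],
 [-3, -2, -3]].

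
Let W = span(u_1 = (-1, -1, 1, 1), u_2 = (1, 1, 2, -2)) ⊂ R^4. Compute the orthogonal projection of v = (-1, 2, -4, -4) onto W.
proj_W(v) = (37/18, 37/18, -29/9, -5/3)

Set up U = [u_1 | ... | u_2] ∈ R^(4×2). The projector onto W = col(U) is P = U (U^T U)^(-1) U^T.
Compute U^T U =
  [4, -2]
  [-2, 10],
and U^T v = (-9, 1).
Solve U^T U · c = U^T v for the coefficients: c = (-22/9, -7/18). The projection is proj_W(v) = U c.
Check: (v - proj_W(v)) · u_1 = 0  (should be 0).
Check: (v - proj_W(v)) · u_2 = 0  (should be 0).
Result: proj_W(v) = (37/18, 37/18, -29/9, -5/3).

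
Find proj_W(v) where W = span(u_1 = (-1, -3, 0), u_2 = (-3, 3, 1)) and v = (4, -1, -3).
proj_W(v) = (685/154, -177/154, -93/77)

Set up U = [u_1 | ... | u_2] ∈ R^(3×2). The projector onto W = col(U) is P = U (U^T U)^(-1) U^T.
Compute U^T U =
  [10, -6]
  [-6, 19],
and U^T v = (-1, -18).
Solve U^T U · c = U^T v for the coefficients: c = (-127/154, -93/77). The projection is proj_W(v) = U c.
Check: (v - proj_W(v)) · u_1 = 0  (should be 0).
Check: (v - proj_W(v)) · u_2 = 0  (should be 0).
Result: proj_W(v) = (685/154, -177/154, -93/77).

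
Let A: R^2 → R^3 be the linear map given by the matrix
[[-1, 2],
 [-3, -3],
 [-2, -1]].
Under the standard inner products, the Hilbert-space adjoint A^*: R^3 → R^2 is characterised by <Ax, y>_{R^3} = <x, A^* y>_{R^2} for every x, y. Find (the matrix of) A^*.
A^* = A^T =
[[-1, -3, -2],
 [2, -3, -1]]

For real matrices with standard dot products, the defining identity <Ax, y> = <x, A^* y> gives (Ax)^T y = x^T (A^*) y, i.e. x^T A^T y = x^T (A^*) y. Since this holds for all x, y, we must have A^* = A^T. Therefore
A^* =
[[-1, -3, -2],
 [2, -3, -1]].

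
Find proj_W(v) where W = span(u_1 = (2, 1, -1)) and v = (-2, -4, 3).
proj_W(v) = (-11/3, -11/6, 11/6)

Set up U = [u_1 | ... | u_1] ∈ R^(3×1). The projector onto W = col(U) is P = U (U^T U)^(-1) U^T.
Compute U^T U =
  [6],
and U^T v = (-11).
Solve U^T U · c = U^T v for the coefficients: c = (-11/6). The projection is proj_W(v) = U c.
Check: (v - proj_W(v)) · u_1 = 0  (should be 0).
Result: proj_W(v) = (-11/3, -11/6, 11/6).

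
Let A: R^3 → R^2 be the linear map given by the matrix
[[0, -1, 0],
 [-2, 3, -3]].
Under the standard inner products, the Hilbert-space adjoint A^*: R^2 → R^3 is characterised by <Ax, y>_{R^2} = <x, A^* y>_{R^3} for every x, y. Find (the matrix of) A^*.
A^* = A^T =
[[0, -2],
 [-1, 3],
 [0, -3]]

For real matrices with standard dot products, the defining identity <Ax, y> = <x, A^* y> gives (Ax)^T y = x^T (A^*) y, i.e. x^T A^T y = x^T (A^*) y. Since this holds for all x, y, we must have A^* = A^T. Therefore
A^* =
[[0, -2],
 [-1, 3],
 [0, -3]].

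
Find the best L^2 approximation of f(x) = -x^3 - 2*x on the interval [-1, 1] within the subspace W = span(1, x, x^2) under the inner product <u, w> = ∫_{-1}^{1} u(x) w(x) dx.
g(x) = -13*x/5

The best approximation g ∈ W is the orthogonal projection of f onto W. Writing g = a_0 + a_1 x + a_2 x^2, the coefficients solve the normal equations G · a = b where
  G_{ij} = <φ_i, φ_j> and b_i = <f, φ_i>, with φ_0 = 1, φ_1 = x, φ_2 = x^2.
G =
  [2, 0, 2/3]
  [0, 2/3, 0]
  [2/3, 0, 2/5],
b = (0, -26/15, 0).
Solving gives a_0 = 0, a_1 = -13/5, a_2 = 0, so
  g(x) = -13*x/5.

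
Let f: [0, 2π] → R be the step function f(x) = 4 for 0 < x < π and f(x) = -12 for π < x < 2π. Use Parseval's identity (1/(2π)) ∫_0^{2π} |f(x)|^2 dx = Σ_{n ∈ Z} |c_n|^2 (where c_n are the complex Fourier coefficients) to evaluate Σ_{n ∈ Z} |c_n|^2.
Σ |c_n|^2 = 80

Parseval equates the L^2 energy of f (normalised by 1/(2π)) with the ℓ^2 sum of its Fourier coefficients: (1/(2π)) ∫_0^{2π} |f|^2 = Σ |c_n|^2.
Compute the left side: (1/(2π)) [∫_0^π 4^2 dx + ∫_π^{2π} (-12)^2 dx] = (1/(2π)) · (16π + 144π) = (16 + 144)/2 = 80.
So Σ_{n ∈ Z} |c_n|^2 = 80.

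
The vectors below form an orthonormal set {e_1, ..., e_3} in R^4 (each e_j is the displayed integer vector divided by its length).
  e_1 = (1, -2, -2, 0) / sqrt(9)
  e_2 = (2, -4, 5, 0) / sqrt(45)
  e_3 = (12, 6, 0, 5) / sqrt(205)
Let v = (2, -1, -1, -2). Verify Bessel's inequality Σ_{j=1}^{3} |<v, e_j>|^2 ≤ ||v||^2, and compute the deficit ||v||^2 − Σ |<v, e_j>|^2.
Σ |<v, e_j>|^2 = 185/41; ||v||^2 = 10; deficit = 225/41

Write each e_j = u_j / sqrt(<u_j, u_j>) where u_j is the displayed integer vector. Then <v, e_j> = <v, u_j> / sqrt(<u_j, u_j>), so |<v, e_j>|^2 = <v, u_j>^2 / <u_j, u_j>.
Coefficients: <v, e_1> = 6/sqrt(9), <v, e_2> = 3/sqrt(45), <v, e_3> = 8/sqrt(205).
Square and sum: Σ |<v, e_j>|^2 = 185/41.
Compute ||v||^2 = v·v = 10.
Deficit = 10 − 185/41 = 225/41 ≥ 0, confirming Bessel's inequality. (The deficit equals ||v − Σ <v,e_j> e_j||^2, the squared distance from v to span{e_j}.)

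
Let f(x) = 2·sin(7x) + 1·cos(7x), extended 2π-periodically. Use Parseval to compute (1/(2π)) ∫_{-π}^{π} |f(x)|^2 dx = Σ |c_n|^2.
Σ |c_n|^2 = 5/2

Expand |f|^2 and use orthogonality of {sin(nx), cos(mx)} on [-π, π]:
  ∫_{-π}^{π} sin(nx)^2 dx = π, ∫ cos(mx)^2 dx = π, and cross terms integrate to 0.
So ∫_{-π}^{π} f(x)^2 dx = 2^2 · π + 1^2 · π = (4 + 1)π.
Divide by 2π: (4 + 1)/2 = 5/2.
By Parseval, this equals Σ |c_n|^2.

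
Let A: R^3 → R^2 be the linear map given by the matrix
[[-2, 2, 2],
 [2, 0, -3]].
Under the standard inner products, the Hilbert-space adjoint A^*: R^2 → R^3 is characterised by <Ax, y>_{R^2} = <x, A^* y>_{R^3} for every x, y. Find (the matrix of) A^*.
A^* = A^T =
[[-2, 2],
 [2, 0],
 [2, -3]]

For real matrices with standard dot products, the defining identity <Ax, y> = <x, A^* y> gives (Ax)^T y = x^T (A^*) y, i.e. x^T A^T y = x^T (A^*) y. Since this holds for all x, y, we must have A^* = A^T. Therefore
A^* =
[[-2, 2],
 [2, 0],
 [2, -3]].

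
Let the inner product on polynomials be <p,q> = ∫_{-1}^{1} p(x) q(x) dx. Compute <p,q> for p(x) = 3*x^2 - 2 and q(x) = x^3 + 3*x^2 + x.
<p,q> = -2/5

Expand the product: p(x)·q(x) = 3*x^5 + 9*x^4 + x^3 - 6*x^2 - 2*x.
∫_{-1}^{1} of each monomial x^k gives [2/(k+1) if k even, 0 if k odd]. Integrating term-by-term (or equivalently evaluating the antiderivative F(x) = x^6/2 + 9*x^5/5 + x^4/4 - 2*x^3 - x^2 at the endpoints):
  F(1) − F(−1) = -9/20 − (-1/20) = -2/5.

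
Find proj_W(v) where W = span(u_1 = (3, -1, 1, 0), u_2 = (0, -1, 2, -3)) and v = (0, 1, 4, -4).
proj_W(v) = (-9/29, -37/29, 77/29, -120/29)

Set up U = [u_1 | ... | u_2] ∈ R^(4×2). The projector onto W = col(U) is P = U (U^T U)^(-1) U^T.
Compute U^T U =
  [11, 3]
  [3, 14],
and U^T v = (3, 19).
Solve U^T U · c = U^T v for the coefficients: c = (-3/29, 40/29). The projection is proj_W(v) = U c.
Check: (v - proj_W(v)) · u_1 = 0  (should be 0).
Check: (v - proj_W(v)) · u_2 = 0  (should be 0).
Result: proj_W(v) = (-9/29, -37/29, 77/29, -120/29).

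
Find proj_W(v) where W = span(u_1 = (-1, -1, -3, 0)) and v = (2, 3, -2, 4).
proj_W(v) = (-1/11, -1/11, -3/11, 0)

Set up U = [u_1 | ... | u_1] ∈ R^(4×1). The projector onto W = col(U) is P = U (U^T U)^(-1) U^T.
Compute U^T U =
  [11],
and U^T v = (1).
Solve U^T U · c = U^T v for the coefficients: c = (1/11). The projection is proj_W(v) = U c.
Check: (v - proj_W(v)) · u_1 = 0  (should be 0).
Result: proj_W(v) = (-1/11, -1/11, -3/11, 0).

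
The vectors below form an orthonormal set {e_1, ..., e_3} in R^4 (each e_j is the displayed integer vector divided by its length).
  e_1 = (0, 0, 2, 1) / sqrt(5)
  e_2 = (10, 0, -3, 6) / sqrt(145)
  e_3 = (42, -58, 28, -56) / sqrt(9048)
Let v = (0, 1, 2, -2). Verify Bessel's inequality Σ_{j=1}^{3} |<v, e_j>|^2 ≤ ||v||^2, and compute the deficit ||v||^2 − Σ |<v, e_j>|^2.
Σ |<v, e_j>|^2 = 341/78; ||v||^2 = 9; deficit = 361/78

Write each e_j = u_j / sqrt(<u_j, u_j>) where u_j is the displayed integer vector. Then <v, e_j> = <v, u_j> / sqrt(<u_j, u_j>), so |<v, e_j>|^2 = <v, u_j>^2 / <u_j, u_j>.
Coefficients: <v, e_1> = 2/sqrt(5), <v, e_2> = -18/sqrt(145), <v, e_3> = 110/sqrt(9048).
Square and sum: Σ |<v, e_j>|^2 = 341/78.
Compute ||v||^2 = v·v = 9.
Deficit = 9 − 341/78 = 361/78 ≥ 0, confirming Bessel's inequality. (The deficit equals ||v − Σ <v,e_j> e_j||^2, the squared distance from v to span{e_j}.)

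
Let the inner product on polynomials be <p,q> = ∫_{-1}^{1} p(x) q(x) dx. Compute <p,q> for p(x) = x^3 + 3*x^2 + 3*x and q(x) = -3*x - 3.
<p,q> = -66/5

Expand the product: p(x)·q(x) = -3*x^4 - 12*x^3 - 18*x^2 - 9*x.
∫_{-1}^{1} of each monomial x^k gives [2/(k+1) if k even, 0 if k odd]. Integrating term-by-term (or equivalently evaluating the antiderivative F(x) = -3*x^5/5 - 3*x^4 - 6*x^3 - 9*x^2/2 at the endpoints):
  F(1) − F(−1) = -141/10 − (-9/10) = -66/5.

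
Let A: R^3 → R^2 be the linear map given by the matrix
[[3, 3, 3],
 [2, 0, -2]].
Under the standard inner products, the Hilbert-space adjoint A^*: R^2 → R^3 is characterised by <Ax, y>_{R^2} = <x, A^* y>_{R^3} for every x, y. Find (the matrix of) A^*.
A^* = A^T =
[[3, 2],
 [3, 0],
 [3, -2]]

For real matrices with standard dot products, the defining identity <Ax, y> = <x, A^* y> gives (Ax)^T y = x^T (A^*) y, i.e. x^T A^T y = x^T (A^*) y. Since this holds for all x, y, we must have A^* = A^T. Therefore
A^* =
[[3, 2],
 [3, 0],
 [3, -2]].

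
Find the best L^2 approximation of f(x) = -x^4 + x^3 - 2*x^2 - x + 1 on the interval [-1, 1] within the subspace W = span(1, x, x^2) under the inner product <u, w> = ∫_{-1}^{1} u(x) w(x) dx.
g(x) = -20*x^2/7 - 2*x/5 + 38/35

The best approximation g ∈ W is the orthogonal projection of f onto W. Writing g = a_0 + a_1 x + a_2 x^2, the coefficients solve the normal equations G · a = b where
  G_{ij} = <φ_i, φ_j> and b_i = <f, φ_i>, with φ_0 = 1, φ_1 = x, φ_2 = x^2.
G =
  [2, 0, 2/3]
  [0, 2/3, 0]
  [2/3, 0, 2/5],
b = (4/15, -4/15, -44/105).
Solving gives a_0 = 38/35, a_1 = -2/5, a_2 = -20/7, so
  g(x) = -20*x^2/7 - 2*x/5 + 38/35.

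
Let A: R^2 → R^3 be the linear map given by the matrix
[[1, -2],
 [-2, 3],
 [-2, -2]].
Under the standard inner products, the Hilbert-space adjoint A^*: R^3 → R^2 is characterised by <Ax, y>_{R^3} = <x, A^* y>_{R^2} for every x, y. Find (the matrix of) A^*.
A^* = A^T =
[[1, -2, -2],
 [-2, 3, -2]]

For real matrices with standard dot products, the defining identity <Ax, y> = <x, A^* y> gives (Ax)^T y = x^T (A^*) y, i.e. x^T A^T y = x^T (A^*) y. Since this holds for all x, y, we must have A^* = A^T. Therefore
A^* =
[[1, -2, -2],
 [-2, 3, -2]].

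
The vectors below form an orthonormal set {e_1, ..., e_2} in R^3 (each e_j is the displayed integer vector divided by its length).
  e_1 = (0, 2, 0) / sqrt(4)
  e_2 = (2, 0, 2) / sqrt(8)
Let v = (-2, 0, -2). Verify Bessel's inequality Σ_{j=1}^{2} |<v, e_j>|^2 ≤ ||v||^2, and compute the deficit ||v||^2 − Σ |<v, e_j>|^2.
Σ |<v, e_j>|^2 = 8; ||v||^2 = 8; deficit = 0

Write each e_j = u_j / sqrt(<u_j, u_j>) where u_j is the displayed integer vector. Then <v, e_j> = <v, u_j> / sqrt(<u_j, u_j>), so |<v, e_j>|^2 = <v, u_j>^2 / <u_j, u_j>.
Coefficients: <v, e_1> = 0/sqrt(4), <v, e_2> = -8/sqrt(8).
Square and sum: Σ |<v, e_j>|^2 = 8.
Compute ||v||^2 = v·v = 8.
Deficit = 8 − 8 = 0 ≥ 0, confirming Bessel's inequality. (The deficit equals ||v − Σ <v,e_j> e_j||^2, the squared distance from v to span{e_j}.)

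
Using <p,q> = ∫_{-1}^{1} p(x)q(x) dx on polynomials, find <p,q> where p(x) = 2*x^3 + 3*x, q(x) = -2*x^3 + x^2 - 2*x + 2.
<p,q> = -64/7

Expand the product: p(x)·q(x) = -4*x^6 + 2*x^5 - 10*x^4 + 7*x^3 - 6*x^2 + 6*x.
∫_{-1}^{1} of each monomial x^k gives [2/(k+1) if k even, 0 if k odd]. Integrating term-by-term (or equivalently evaluating the antiderivative F(x) = -4*x^7/7 + x^6/3 - 2*x^5 + 7*x^4/4 - 2*x^3 + 3*x^2 at the endpoints):
  F(1) − F(−1) = 43/84 − (811/84) = -64/7.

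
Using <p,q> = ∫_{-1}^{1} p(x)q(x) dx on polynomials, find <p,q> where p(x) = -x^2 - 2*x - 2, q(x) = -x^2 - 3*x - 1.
<p,q> = 52/5

Expand the product: p(x)·q(x) = x^4 + 5*x^3 + 9*x^2 + 8*x + 2.
∫_{-1}^{1} of each monomial x^k gives [2/(k+1) if k even, 0 if k odd]. Integrating term-by-term (or equivalently evaluating the antiderivative F(x) = x^5/5 + 5*x^4/4 + 3*x^3 + 4*x^2 + 2*x at the endpoints):
  F(1) − F(−1) = 209/20 − (1/20) = 52/5.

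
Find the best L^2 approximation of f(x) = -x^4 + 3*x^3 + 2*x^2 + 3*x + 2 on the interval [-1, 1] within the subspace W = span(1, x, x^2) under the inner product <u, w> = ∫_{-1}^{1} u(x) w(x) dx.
g(x) = 8*x^2/7 + 24*x/5 + 73/35

The best approximation g ∈ W is the orthogonal projection of f onto W. Writing g = a_0 + a_1 x + a_2 x^2, the coefficients solve the normal equations G · a = b where
  G_{ij} = <φ_i, φ_j> and b_i = <f, φ_i>, with φ_0 = 1, φ_1 = x, φ_2 = x^2.
G =
  [2, 0, 2/3]
  [0, 2/3, 0]
  [2/3, 0, 2/5],
b = (74/15, 16/5, 194/105).
Solving gives a_0 = 73/35, a_1 = 24/5, a_2 = 8/7, so
  g(x) = 8*x^2/7 + 24*x/5 + 73/35.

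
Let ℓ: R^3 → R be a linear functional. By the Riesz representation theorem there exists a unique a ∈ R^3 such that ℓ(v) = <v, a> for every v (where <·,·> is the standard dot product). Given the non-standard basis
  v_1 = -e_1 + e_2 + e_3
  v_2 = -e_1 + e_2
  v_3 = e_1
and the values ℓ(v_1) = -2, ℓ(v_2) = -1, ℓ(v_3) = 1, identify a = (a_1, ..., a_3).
a = (1, 0, -1)

Write a = (a_1, ..., a_3) in the standard basis. For each basis vector v_i, ℓ(v_i) = <v_i, a> is a linear equation in the a_j's. Collect the n equations into a matrix system V a = ℓ, where row i of V is v_i (expressed in the standard basis). Since V is invertible (lower-triangular with 1s on the diagonal, up to permutation), solve by back-substitution:
  V =
[[-1, 1, 1],
 [-1, 1, 0],
 [1, 0, 0]]
  V a = (-2, -1, 1)
Solving gives a = (1, 0, -1).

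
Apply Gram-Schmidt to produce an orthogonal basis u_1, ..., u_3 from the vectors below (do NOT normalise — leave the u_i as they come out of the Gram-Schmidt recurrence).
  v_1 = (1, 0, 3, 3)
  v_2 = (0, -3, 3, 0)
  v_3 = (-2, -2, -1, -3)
Orthogonal basis:
  u_1 = (1, 0, 3, 3)
  u_2 = (-9/19, -3, 30/19, -27/19)
  u_3 = (-27/29, 3/29, 3/29, 6/29)

Apply the Gram-Schmidt recurrence
  u_1 = v_1
  u_i = v_i − Σ_{j<i} ((v_i · u_j) / (u_j · u_j)) · u_j.

Step by step this gives:
  u_1 = (1, 0, 3, 3)
  u_2 = (-9/19, -3, 30/19, -27/19)
  u_3 = (-27/29, 3/29, 3/29, 6/29)

Orthogonality check:
  u_2 · u_1 = 0 (should be 0)
  u_3 · u_1 = 0 (should be 0)
  u_3 · u_2 = 0 (should be 0)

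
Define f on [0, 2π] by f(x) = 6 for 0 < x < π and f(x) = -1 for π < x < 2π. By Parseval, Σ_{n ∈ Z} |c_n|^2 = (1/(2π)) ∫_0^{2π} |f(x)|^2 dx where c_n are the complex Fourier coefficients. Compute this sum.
Σ |c_n|^2 = 37/2

Parseval equates the L^2 energy of f (normalised by 1/(2π)) with the ℓ^2 sum of its Fourier coefficients: (1/(2π)) ∫_0^{2π} |f|^2 = Σ |c_n|^2.
Compute the left side: (1/(2π)) [∫_0^π 6^2 dx + ∫_π^{2π} (-1)^2 dx] = (1/(2π)) · (36π + 1π) = (36 + 1)/2 = 37/2.
So Σ_{n ∈ Z} |c_n|^2 = 37/2.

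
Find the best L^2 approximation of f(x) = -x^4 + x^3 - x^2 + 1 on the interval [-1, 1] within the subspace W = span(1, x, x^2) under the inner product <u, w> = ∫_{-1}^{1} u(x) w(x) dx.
g(x) = -13*x^2/7 + 3*x/5 + 38/35

The best approximation g ∈ W is the orthogonal projection of f onto W. Writing g = a_0 + a_1 x + a_2 x^2, the coefficients solve the normal equations G · a = b where
  G_{ij} = <φ_i, φ_j> and b_i = <f, φ_i>, with φ_0 = 1, φ_1 = x, φ_2 = x^2.
G =
  [2, 0, 2/3]
  [0, 2/3, 0]
  [2/3, 0, 2/5],
b = (14/15, 2/5, -2/105).
Solving gives a_0 = 38/35, a_1 = 3/5, a_2 = -13/7, so
  g(x) = -13*x^2/7 + 3*x/5 + 38/35.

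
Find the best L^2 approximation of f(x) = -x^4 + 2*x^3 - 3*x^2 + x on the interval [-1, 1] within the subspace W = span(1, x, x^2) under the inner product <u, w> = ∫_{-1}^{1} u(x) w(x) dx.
g(x) = -27*x^2/7 + 11*x/5 + 3/35

The best approximation g ∈ W is the orthogonal projection of f onto W. Writing g = a_0 + a_1 x + a_2 x^2, the coefficients solve the normal equations G · a = b where
  G_{ij} = <φ_i, φ_j> and b_i = <f, φ_i>, with φ_0 = 1, φ_1 = x, φ_2 = x^2.
G =
  [2, 0, 2/3]
  [0, 2/3, 0]
  [2/3, 0, 2/5],
b = (-12/5, 22/15, -52/35).
Solving gives a_0 = 3/35, a_1 = 11/5, a_2 = -27/7, so
  g(x) = -27*x^2/7 + 11*x/5 + 3/35.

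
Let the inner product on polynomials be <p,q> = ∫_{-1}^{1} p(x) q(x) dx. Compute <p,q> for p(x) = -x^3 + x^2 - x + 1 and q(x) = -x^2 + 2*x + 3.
<p,q> = 24/5

Expand the product: p(x)·q(x) = x^5 - 3*x^4 - x + 3.
∫_{-1}^{1} of each monomial x^k gives [2/(k+1) if k even, 0 if k odd]. Integrating term-by-term (or equivalently evaluating the antiderivative F(x) = x^6/6 - 3*x^5/5 - x^2/2 + 3*x at the endpoints):
  F(1) − F(−1) = 31/15 − (-41/15) = 24/5.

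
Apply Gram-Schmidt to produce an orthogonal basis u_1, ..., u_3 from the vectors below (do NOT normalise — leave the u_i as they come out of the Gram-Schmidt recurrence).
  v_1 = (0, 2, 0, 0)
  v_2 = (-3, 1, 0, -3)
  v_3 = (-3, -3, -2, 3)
Orthogonal basis:
  u_1 = (0, 2, 0, 0)
  u_2 = (-3, 0, 0, -3)
  u_3 = (-3, 0, -2, 3)

Apply the Gram-Schmidt recurrence
  u_1 = v_1
  u_i = v_i − Σ_{j<i} ((v_i · u_j) / (u_j · u_j)) · u_j.

Step by step this gives:
  u_1 = (0, 2, 0, 0)
  u_2 = (-3, 0, 0, -3)
  u_3 = (-3, 0, -2, 3)

Orthogonality check:
  u_2 · u_1 = 0 (should be 0)
  u_3 · u_1 = 0 (should be 0)
  u_3 · u_2 = 0 (should be 0)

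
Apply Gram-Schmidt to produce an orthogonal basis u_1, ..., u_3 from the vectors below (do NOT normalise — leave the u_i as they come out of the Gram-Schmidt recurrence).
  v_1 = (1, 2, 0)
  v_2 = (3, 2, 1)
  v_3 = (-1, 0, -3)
Orthogonal basis:
  u_1 = (1, 2, 0)
  u_2 = (8/5, -4/5, 1)
  u_3 = (20/21, -10/21, -40/21)

Apply the Gram-Schmidt recurrence
  u_1 = v_1
  u_i = v_i − Σ_{j<i} ((v_i · u_j) / (u_j · u_j)) · u_j.

Step by step this gives:
  u_1 = (1, 2, 0)
  u_2 = (8/5, -4/5, 1)
  u_3 = (20/21, -10/21, -40/21)

Orthogonality check:
  u_2 · u_1 = 0 (should be 0)
  u_3 · u_1 = 0 (should be 0)
  u_3 · u_2 = 0 (should be 0)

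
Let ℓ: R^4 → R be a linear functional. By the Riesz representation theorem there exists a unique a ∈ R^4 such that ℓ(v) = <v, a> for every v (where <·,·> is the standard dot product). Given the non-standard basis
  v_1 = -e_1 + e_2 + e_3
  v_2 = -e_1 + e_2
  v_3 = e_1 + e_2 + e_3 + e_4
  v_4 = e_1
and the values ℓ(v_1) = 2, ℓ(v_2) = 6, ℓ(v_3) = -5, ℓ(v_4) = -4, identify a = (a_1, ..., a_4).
a = (-4, 2, -4, 1)

Write a = (a_1, ..., a_4) in the standard basis. For each basis vector v_i, ℓ(v_i) = <v_i, a> is a linear equation in the a_j's. Collect the n equations into a matrix system V a = ℓ, where row i of V is v_i (expressed in the standard basis). Since V is invertible (lower-triangular with 1s on the diagonal, up to permutation), solve by back-substitution:
  V =
[[-1, 1, 1, 0],
 [-1, 1, 0, 0],
 [1, 1, 1, 1],
 [1, 0, 0, 0]]
  V a = (2, 6, -5, -4)
Solving gives a = (-4, 2, -4, 1).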